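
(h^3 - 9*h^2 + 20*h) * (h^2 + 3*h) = h^5 - 6*h^4 - 7*h^3 + 60*h^2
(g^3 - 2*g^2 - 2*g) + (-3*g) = g^3 - 2*g^2 - 5*g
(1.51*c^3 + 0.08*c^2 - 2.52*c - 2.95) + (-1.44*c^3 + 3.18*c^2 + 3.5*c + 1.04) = 0.0700000000000001*c^3 + 3.26*c^2 + 0.98*c - 1.91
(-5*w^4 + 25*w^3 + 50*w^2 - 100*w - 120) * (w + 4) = -5*w^5 + 5*w^4 + 150*w^3 + 100*w^2 - 520*w - 480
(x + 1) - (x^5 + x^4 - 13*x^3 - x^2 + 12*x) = -x^5 - x^4 + 13*x^3 + x^2 - 11*x + 1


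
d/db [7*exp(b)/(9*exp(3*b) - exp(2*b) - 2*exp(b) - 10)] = 7*(-18*exp(3*b) + exp(2*b) - 10)*exp(b)/(81*exp(6*b) - 18*exp(5*b) - 35*exp(4*b) - 176*exp(3*b) + 24*exp(2*b) + 40*exp(b) + 100)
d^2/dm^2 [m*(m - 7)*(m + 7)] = 6*m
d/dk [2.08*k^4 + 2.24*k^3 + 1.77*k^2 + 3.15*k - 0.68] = 8.32*k^3 + 6.72*k^2 + 3.54*k + 3.15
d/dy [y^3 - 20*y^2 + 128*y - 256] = 3*y^2 - 40*y + 128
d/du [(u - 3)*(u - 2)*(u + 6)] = 3*u^2 + 2*u - 24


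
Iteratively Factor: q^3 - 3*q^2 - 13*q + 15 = (q + 3)*(q^2 - 6*q + 5) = (q - 1)*(q + 3)*(q - 5)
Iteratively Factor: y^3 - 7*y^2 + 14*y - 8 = (y - 2)*(y^2 - 5*y + 4) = (y - 4)*(y - 2)*(y - 1)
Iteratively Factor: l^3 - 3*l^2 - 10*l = (l)*(l^2 - 3*l - 10) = l*(l - 5)*(l + 2)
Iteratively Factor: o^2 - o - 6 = (o - 3)*(o + 2)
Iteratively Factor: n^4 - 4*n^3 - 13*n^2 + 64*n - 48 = (n + 4)*(n^3 - 8*n^2 + 19*n - 12) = (n - 1)*(n + 4)*(n^2 - 7*n + 12) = (n - 3)*(n - 1)*(n + 4)*(n - 4)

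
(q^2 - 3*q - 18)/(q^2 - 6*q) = (q + 3)/q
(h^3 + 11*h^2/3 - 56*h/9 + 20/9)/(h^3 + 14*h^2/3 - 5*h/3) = (9*h^2 - 12*h + 4)/(3*h*(3*h - 1))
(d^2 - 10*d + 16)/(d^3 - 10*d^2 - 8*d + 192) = (d - 2)/(d^2 - 2*d - 24)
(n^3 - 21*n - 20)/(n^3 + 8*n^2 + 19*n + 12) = (n - 5)/(n + 3)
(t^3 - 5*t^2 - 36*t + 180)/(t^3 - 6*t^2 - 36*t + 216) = (t - 5)/(t - 6)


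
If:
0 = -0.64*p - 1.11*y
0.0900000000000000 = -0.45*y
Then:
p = 0.35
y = -0.20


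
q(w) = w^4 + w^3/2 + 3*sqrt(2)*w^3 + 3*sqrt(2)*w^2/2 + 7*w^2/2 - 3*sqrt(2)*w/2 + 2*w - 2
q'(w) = 4*w^3 + 3*w^2/2 + 9*sqrt(2)*w^2 + 3*sqrt(2)*w + 7*w - 3*sqrt(2)/2 + 2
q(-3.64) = 19.74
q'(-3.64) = -45.44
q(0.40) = -0.82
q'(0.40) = 6.91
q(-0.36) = -1.43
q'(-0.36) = -2.51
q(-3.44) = 11.91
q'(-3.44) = -33.26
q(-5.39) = 263.34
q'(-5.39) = -273.73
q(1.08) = 11.76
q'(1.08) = 33.66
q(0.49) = -0.09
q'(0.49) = 9.27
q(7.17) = 4677.14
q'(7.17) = 2286.34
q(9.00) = 10470.62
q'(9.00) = 4169.52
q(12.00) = 29737.30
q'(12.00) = 9095.61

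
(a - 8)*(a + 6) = a^2 - 2*a - 48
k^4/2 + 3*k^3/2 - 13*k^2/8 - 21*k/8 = k*(k/2 + 1/2)*(k - 3/2)*(k + 7/2)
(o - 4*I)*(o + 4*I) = o^2 + 16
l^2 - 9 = (l - 3)*(l + 3)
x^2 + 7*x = x*(x + 7)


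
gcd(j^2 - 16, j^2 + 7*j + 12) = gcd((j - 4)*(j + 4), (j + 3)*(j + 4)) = j + 4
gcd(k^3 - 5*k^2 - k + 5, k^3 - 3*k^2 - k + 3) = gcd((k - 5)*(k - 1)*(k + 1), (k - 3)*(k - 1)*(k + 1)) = k^2 - 1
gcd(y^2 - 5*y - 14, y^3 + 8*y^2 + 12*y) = y + 2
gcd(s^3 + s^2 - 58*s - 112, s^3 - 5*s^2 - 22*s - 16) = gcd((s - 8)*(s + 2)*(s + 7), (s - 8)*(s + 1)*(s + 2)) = s^2 - 6*s - 16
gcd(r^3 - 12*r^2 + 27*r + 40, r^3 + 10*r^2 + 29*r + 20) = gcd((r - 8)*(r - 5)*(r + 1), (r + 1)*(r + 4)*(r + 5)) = r + 1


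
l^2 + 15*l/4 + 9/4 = (l + 3/4)*(l + 3)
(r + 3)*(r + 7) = r^2 + 10*r + 21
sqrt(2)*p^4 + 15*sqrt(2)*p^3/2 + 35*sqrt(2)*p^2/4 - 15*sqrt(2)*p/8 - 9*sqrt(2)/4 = (p - 1/2)*(p + 3/2)*(p + 6)*(sqrt(2)*p + sqrt(2)/2)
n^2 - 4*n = n*(n - 4)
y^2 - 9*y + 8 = (y - 8)*(y - 1)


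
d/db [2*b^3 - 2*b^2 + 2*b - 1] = 6*b^2 - 4*b + 2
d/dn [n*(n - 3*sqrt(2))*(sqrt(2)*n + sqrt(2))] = 3*sqrt(2)*n^2 - 12*n + 2*sqrt(2)*n - 6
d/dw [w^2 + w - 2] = 2*w + 1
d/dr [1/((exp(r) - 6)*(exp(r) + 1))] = (5 - 2*exp(r))*exp(r)/(exp(4*r) - 10*exp(3*r) + 13*exp(2*r) + 60*exp(r) + 36)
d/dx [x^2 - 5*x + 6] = 2*x - 5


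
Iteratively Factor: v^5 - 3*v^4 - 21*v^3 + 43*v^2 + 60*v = (v - 3)*(v^4 - 21*v^2 - 20*v) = (v - 3)*(v + 4)*(v^3 - 4*v^2 - 5*v) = (v - 5)*(v - 3)*(v + 4)*(v^2 + v) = (v - 5)*(v - 3)*(v + 1)*(v + 4)*(v)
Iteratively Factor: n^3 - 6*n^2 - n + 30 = (n + 2)*(n^2 - 8*n + 15) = (n - 3)*(n + 2)*(n - 5)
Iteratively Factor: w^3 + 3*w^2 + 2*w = (w + 2)*(w^2 + w) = w*(w + 2)*(w + 1)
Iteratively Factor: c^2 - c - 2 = (c - 2)*(c + 1)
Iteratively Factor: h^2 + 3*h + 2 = (h + 2)*(h + 1)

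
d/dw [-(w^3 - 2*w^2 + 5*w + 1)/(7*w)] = -2*w/7 + 2/7 + 1/(7*w^2)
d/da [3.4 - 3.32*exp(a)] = -3.32*exp(a)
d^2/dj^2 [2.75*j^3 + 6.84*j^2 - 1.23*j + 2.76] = 16.5*j + 13.68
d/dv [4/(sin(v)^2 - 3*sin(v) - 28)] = 4*(3 - 2*sin(v))*cos(v)/((sin(v) - 7)^2*(sin(v) + 4)^2)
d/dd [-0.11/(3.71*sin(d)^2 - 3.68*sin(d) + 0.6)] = (0.8162*sin(d) - 0.4048)*cos(d)/(3.71*sin(d)^2 - 3.68*sin(d) + 0.6)^2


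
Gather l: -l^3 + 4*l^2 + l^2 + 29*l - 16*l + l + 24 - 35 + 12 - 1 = -l^3 + 5*l^2 + 14*l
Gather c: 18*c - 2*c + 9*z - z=16*c + 8*z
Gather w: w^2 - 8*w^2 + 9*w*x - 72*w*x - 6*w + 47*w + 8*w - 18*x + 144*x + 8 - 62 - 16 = -7*w^2 + w*(49 - 63*x) + 126*x - 70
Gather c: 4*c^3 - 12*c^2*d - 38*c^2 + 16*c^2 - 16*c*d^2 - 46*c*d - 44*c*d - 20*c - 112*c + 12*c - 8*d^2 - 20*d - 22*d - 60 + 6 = 4*c^3 + c^2*(-12*d - 22) + c*(-16*d^2 - 90*d - 120) - 8*d^2 - 42*d - 54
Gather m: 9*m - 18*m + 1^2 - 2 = -9*m - 1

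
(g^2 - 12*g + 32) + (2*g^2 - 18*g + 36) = 3*g^2 - 30*g + 68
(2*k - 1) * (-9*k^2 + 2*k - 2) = -18*k^3 + 13*k^2 - 6*k + 2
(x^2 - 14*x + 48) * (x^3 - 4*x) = x^5 - 14*x^4 + 44*x^3 + 56*x^2 - 192*x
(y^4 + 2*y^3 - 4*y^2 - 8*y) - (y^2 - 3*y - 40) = y^4 + 2*y^3 - 5*y^2 - 5*y + 40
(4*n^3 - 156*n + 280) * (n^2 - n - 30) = 4*n^5 - 4*n^4 - 276*n^3 + 436*n^2 + 4400*n - 8400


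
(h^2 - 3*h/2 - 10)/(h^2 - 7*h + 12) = (h + 5/2)/(h - 3)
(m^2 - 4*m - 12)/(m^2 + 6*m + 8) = (m - 6)/(m + 4)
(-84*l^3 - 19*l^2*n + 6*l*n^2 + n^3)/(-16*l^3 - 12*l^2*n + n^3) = (21*l^2 + 10*l*n + n^2)/(4*l^2 + 4*l*n + n^2)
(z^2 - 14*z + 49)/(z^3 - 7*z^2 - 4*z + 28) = (z - 7)/(z^2 - 4)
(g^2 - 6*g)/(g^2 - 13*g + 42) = g/(g - 7)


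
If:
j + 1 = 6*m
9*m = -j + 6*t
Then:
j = 12*t/5 - 3/5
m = 2*t/5 + 1/15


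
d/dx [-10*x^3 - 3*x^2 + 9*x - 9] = -30*x^2 - 6*x + 9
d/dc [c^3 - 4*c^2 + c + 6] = 3*c^2 - 8*c + 1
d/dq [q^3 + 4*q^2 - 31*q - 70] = 3*q^2 + 8*q - 31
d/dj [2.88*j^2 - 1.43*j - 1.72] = 5.76*j - 1.43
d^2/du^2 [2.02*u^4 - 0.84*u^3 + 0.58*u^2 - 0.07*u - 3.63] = 24.24*u^2 - 5.04*u + 1.16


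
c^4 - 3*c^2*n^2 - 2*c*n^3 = c*(c - 2*n)*(c + n)^2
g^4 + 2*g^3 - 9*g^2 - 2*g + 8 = (g - 2)*(g - 1)*(g + 1)*(g + 4)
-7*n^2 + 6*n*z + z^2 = (-n + z)*(7*n + z)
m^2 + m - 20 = (m - 4)*(m + 5)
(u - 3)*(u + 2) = u^2 - u - 6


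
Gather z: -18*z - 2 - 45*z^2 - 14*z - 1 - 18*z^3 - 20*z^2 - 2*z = -18*z^3 - 65*z^2 - 34*z - 3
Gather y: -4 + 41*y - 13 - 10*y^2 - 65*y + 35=-10*y^2 - 24*y + 18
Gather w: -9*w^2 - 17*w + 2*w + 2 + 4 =-9*w^2 - 15*w + 6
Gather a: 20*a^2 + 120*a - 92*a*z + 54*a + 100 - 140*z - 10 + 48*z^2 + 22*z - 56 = 20*a^2 + a*(174 - 92*z) + 48*z^2 - 118*z + 34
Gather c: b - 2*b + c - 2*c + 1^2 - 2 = -b - c - 1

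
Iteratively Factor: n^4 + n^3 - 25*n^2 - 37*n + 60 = (n - 5)*(n^3 + 6*n^2 + 5*n - 12) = (n - 5)*(n - 1)*(n^2 + 7*n + 12) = (n - 5)*(n - 1)*(n + 4)*(n + 3)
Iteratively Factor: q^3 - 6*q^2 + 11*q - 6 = (q - 1)*(q^2 - 5*q + 6) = (q - 3)*(q - 1)*(q - 2)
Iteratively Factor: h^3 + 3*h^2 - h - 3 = (h + 3)*(h^2 - 1) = (h - 1)*(h + 3)*(h + 1)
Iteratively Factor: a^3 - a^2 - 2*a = (a)*(a^2 - a - 2) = a*(a - 2)*(a + 1)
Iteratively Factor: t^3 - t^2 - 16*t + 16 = (t - 1)*(t^2 - 16) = (t - 4)*(t - 1)*(t + 4)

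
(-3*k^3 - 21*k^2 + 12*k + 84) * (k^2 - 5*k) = -3*k^5 - 6*k^4 + 117*k^3 + 24*k^2 - 420*k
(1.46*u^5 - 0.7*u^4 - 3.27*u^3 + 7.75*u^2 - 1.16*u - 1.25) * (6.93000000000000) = 10.1178*u^5 - 4.851*u^4 - 22.6611*u^3 + 53.7075*u^2 - 8.0388*u - 8.6625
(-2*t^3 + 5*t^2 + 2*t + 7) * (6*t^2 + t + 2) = -12*t^5 + 28*t^4 + 13*t^3 + 54*t^2 + 11*t + 14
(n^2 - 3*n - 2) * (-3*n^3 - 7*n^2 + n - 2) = -3*n^5 + 2*n^4 + 28*n^3 + 9*n^2 + 4*n + 4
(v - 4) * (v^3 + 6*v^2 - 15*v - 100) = v^4 + 2*v^3 - 39*v^2 - 40*v + 400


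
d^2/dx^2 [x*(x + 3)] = 2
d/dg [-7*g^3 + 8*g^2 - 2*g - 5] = -21*g^2 + 16*g - 2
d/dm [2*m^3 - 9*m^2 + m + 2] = 6*m^2 - 18*m + 1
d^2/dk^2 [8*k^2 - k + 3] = 16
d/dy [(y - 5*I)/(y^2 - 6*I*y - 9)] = (-y + 7*I)/(y^3 - 9*I*y^2 - 27*y + 27*I)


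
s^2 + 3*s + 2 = (s + 1)*(s + 2)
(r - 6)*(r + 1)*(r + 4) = r^3 - r^2 - 26*r - 24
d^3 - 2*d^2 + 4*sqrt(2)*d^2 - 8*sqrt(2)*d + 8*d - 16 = (d - 2)*(d + 2*sqrt(2))^2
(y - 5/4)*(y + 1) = y^2 - y/4 - 5/4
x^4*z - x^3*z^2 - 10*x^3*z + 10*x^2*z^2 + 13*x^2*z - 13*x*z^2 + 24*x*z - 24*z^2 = (x - 8)*(x - 3)*(x - z)*(x*z + z)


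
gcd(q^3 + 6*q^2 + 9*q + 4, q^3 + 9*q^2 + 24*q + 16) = q^2 + 5*q + 4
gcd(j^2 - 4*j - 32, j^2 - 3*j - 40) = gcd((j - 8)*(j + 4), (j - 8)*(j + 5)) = j - 8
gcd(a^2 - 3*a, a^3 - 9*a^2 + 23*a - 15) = a - 3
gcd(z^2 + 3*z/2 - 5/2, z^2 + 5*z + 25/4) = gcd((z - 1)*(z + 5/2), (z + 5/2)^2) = z + 5/2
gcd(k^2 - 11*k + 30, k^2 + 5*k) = 1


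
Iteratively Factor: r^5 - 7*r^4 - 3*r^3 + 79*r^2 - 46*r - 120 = (r + 3)*(r^4 - 10*r^3 + 27*r^2 - 2*r - 40) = (r - 5)*(r + 3)*(r^3 - 5*r^2 + 2*r + 8) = (r - 5)*(r - 2)*(r + 3)*(r^2 - 3*r - 4) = (r - 5)*(r - 2)*(r + 1)*(r + 3)*(r - 4)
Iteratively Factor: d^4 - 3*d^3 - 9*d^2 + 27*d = (d - 3)*(d^3 - 9*d) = (d - 3)*(d + 3)*(d^2 - 3*d) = d*(d - 3)*(d + 3)*(d - 3)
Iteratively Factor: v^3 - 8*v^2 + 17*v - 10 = (v - 1)*(v^2 - 7*v + 10) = (v - 2)*(v - 1)*(v - 5)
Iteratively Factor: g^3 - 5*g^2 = (g - 5)*(g^2) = g*(g - 5)*(g)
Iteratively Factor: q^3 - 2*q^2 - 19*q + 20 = (q - 5)*(q^2 + 3*q - 4) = (q - 5)*(q - 1)*(q + 4)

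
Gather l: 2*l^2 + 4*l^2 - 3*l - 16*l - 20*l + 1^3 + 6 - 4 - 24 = 6*l^2 - 39*l - 21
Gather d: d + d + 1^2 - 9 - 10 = 2*d - 18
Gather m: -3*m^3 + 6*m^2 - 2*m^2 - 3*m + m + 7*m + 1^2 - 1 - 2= -3*m^3 + 4*m^2 + 5*m - 2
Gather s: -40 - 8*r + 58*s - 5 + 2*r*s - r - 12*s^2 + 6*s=-9*r - 12*s^2 + s*(2*r + 64) - 45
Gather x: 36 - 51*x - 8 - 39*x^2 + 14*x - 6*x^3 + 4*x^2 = -6*x^3 - 35*x^2 - 37*x + 28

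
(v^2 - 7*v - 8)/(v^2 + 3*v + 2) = (v - 8)/(v + 2)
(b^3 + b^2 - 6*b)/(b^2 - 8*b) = (b^2 + b - 6)/(b - 8)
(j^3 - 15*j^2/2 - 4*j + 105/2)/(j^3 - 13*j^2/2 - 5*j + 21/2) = (2*j^2 - j - 15)/(2*j^2 + j - 3)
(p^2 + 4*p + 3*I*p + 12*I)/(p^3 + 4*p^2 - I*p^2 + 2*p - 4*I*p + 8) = (p + 3*I)/(p^2 - I*p + 2)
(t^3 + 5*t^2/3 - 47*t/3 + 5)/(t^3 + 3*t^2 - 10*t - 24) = (3*t^2 + 14*t - 5)/(3*(t^2 + 6*t + 8))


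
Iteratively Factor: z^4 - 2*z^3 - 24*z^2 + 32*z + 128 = (z - 4)*(z^3 + 2*z^2 - 16*z - 32) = (z - 4)^2*(z^2 + 6*z + 8) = (z - 4)^2*(z + 2)*(z + 4)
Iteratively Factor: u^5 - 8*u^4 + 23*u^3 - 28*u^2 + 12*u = (u - 3)*(u^4 - 5*u^3 + 8*u^2 - 4*u) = (u - 3)*(u - 2)*(u^3 - 3*u^2 + 2*u) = (u - 3)*(u - 2)*(u - 1)*(u^2 - 2*u) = (u - 3)*(u - 2)^2*(u - 1)*(u)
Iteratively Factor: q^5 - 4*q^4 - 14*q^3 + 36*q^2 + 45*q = (q - 5)*(q^4 + q^3 - 9*q^2 - 9*q) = q*(q - 5)*(q^3 + q^2 - 9*q - 9) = q*(q - 5)*(q + 1)*(q^2 - 9) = q*(q - 5)*(q + 1)*(q + 3)*(q - 3)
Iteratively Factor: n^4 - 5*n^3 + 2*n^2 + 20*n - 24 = (n - 3)*(n^3 - 2*n^2 - 4*n + 8) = (n - 3)*(n - 2)*(n^2 - 4) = (n - 3)*(n - 2)^2*(n + 2)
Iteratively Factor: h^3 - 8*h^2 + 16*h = (h - 4)*(h^2 - 4*h) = h*(h - 4)*(h - 4)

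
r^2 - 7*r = r*(r - 7)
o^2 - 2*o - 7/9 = (o - 7/3)*(o + 1/3)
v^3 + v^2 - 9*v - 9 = (v - 3)*(v + 1)*(v + 3)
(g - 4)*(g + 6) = g^2 + 2*g - 24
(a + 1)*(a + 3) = a^2 + 4*a + 3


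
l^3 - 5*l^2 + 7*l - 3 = (l - 3)*(l - 1)^2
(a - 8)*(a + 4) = a^2 - 4*a - 32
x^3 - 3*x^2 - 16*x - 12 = (x - 6)*(x + 1)*(x + 2)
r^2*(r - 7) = r^3 - 7*r^2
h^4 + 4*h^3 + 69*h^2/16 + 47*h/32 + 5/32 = (h + 1/4)^2*(h + 1)*(h + 5/2)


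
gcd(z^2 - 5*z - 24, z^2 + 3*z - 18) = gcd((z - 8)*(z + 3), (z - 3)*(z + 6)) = 1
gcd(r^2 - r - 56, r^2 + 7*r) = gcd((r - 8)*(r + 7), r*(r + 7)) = r + 7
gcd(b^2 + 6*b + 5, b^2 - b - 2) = b + 1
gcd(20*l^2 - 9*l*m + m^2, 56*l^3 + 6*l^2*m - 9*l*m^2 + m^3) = 4*l - m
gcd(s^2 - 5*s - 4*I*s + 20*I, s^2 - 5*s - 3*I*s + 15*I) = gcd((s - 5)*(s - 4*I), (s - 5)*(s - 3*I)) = s - 5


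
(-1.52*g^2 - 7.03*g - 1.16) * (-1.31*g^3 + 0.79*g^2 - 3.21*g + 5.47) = 1.9912*g^5 + 8.0085*g^4 + 0.8451*g^3 + 13.3355*g^2 - 34.7305*g - 6.3452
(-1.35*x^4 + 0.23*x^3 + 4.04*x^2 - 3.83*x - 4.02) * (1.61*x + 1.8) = -2.1735*x^5 - 2.0597*x^4 + 6.9184*x^3 + 1.1057*x^2 - 13.3662*x - 7.236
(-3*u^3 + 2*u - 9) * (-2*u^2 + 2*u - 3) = 6*u^5 - 6*u^4 + 5*u^3 + 22*u^2 - 24*u + 27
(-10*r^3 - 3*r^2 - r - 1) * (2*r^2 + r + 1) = -20*r^5 - 16*r^4 - 15*r^3 - 6*r^2 - 2*r - 1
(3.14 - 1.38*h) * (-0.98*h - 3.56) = 1.3524*h^2 + 1.8356*h - 11.1784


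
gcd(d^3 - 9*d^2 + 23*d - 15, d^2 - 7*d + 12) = d - 3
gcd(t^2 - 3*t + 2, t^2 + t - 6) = t - 2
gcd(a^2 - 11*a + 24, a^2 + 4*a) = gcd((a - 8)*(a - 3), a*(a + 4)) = 1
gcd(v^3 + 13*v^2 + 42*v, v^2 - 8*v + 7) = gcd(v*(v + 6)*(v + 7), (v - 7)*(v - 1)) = 1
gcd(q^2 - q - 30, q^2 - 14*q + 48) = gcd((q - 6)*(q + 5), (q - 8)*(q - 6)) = q - 6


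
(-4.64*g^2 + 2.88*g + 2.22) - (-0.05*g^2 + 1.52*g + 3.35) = -4.59*g^2 + 1.36*g - 1.13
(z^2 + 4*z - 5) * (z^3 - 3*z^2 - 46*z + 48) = z^5 + z^4 - 63*z^3 - 121*z^2 + 422*z - 240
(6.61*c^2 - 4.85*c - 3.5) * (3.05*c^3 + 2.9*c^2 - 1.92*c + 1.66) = 20.1605*c^5 + 4.3765*c^4 - 37.4312*c^3 + 10.1346*c^2 - 1.331*c - 5.81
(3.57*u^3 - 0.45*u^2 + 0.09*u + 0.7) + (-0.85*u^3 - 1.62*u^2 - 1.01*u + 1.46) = 2.72*u^3 - 2.07*u^2 - 0.92*u + 2.16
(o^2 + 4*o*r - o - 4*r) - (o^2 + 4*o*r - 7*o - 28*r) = 6*o + 24*r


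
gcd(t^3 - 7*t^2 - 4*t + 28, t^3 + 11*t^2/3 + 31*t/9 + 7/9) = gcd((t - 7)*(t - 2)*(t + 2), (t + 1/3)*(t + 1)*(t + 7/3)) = 1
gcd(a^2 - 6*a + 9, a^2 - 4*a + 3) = a - 3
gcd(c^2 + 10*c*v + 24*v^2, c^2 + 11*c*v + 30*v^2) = c + 6*v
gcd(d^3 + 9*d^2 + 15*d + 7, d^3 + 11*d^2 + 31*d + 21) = d^2 + 8*d + 7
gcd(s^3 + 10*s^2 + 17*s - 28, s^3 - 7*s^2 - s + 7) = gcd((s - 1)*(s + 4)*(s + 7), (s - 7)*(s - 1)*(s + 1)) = s - 1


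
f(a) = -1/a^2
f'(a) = 2/a^3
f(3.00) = -0.11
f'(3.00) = 0.07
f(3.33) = -0.09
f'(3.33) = 0.05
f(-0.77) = -1.69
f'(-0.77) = -4.38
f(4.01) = -0.06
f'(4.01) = 0.03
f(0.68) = -2.16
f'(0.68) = 6.36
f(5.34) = -0.04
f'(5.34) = 0.01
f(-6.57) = -0.02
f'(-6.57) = -0.01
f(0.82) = -1.49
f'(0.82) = 3.63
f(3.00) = -0.11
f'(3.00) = 0.07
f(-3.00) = -0.11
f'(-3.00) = -0.07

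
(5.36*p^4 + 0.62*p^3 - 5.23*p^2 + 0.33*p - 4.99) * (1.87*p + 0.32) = 10.0232*p^5 + 2.8746*p^4 - 9.5817*p^3 - 1.0565*p^2 - 9.2257*p - 1.5968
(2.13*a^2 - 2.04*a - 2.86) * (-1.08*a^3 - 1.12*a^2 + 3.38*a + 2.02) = -2.3004*a^5 - 0.1824*a^4 + 12.573*a^3 + 0.610600000000001*a^2 - 13.7876*a - 5.7772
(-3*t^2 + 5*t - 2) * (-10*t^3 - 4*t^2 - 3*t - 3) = 30*t^5 - 38*t^4 + 9*t^3 + 2*t^2 - 9*t + 6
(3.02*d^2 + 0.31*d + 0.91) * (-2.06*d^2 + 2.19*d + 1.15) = -6.2212*d^4 + 5.9752*d^3 + 2.2773*d^2 + 2.3494*d + 1.0465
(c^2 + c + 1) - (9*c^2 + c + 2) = -8*c^2 - 1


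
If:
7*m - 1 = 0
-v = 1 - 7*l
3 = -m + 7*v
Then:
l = 71/343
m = 1/7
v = 22/49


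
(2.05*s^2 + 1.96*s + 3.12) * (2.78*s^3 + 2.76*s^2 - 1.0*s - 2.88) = 5.699*s^5 + 11.1068*s^4 + 12.0332*s^3 + 0.747200000000001*s^2 - 8.7648*s - 8.9856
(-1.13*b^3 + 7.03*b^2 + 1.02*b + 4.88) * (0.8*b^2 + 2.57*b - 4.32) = -0.904*b^5 + 2.7199*b^4 + 23.7647*b^3 - 23.8442*b^2 + 8.1352*b - 21.0816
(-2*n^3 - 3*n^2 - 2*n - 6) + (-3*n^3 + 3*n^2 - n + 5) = -5*n^3 - 3*n - 1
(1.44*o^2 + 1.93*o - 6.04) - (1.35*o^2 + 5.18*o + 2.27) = 0.0899999999999999*o^2 - 3.25*o - 8.31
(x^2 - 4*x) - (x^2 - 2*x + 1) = -2*x - 1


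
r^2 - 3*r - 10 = (r - 5)*(r + 2)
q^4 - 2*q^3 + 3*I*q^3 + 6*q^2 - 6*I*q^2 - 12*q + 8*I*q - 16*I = (q - 2)*(q - 2*I)*(q + I)*(q + 4*I)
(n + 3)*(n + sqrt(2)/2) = n^2 + sqrt(2)*n/2 + 3*n + 3*sqrt(2)/2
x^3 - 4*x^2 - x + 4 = (x - 4)*(x - 1)*(x + 1)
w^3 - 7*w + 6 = (w - 2)*(w - 1)*(w + 3)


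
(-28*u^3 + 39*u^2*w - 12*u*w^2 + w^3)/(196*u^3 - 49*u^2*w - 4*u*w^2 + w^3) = (-u + w)/(7*u + w)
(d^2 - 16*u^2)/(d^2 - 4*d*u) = (d + 4*u)/d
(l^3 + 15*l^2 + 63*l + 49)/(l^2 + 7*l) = l + 8 + 7/l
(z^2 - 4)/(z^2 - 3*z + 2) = (z + 2)/(z - 1)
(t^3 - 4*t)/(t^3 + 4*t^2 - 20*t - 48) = t*(t - 2)/(t^2 + 2*t - 24)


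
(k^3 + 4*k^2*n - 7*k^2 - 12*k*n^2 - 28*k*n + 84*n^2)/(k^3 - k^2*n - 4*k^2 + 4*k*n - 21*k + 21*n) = (k^2 + 4*k*n - 12*n^2)/(k^2 - k*n + 3*k - 3*n)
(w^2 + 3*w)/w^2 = (w + 3)/w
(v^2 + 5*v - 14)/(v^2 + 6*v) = (v^2 + 5*v - 14)/(v*(v + 6))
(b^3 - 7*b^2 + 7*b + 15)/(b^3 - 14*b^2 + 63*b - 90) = (b + 1)/(b - 6)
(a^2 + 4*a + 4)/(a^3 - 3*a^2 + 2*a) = (a^2 + 4*a + 4)/(a*(a^2 - 3*a + 2))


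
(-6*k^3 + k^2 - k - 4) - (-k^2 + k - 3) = -6*k^3 + 2*k^2 - 2*k - 1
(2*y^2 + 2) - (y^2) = y^2 + 2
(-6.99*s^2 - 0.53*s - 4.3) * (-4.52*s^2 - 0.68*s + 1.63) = 31.5948*s^4 + 7.1488*s^3 + 8.4027*s^2 + 2.0601*s - 7.009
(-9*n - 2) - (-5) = 3 - 9*n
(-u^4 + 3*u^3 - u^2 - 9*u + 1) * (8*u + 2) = -8*u^5 + 22*u^4 - 2*u^3 - 74*u^2 - 10*u + 2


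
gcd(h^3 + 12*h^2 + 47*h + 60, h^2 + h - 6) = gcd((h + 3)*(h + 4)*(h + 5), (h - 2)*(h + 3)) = h + 3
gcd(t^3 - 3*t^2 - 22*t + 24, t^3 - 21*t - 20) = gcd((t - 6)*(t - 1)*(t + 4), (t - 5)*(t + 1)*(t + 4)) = t + 4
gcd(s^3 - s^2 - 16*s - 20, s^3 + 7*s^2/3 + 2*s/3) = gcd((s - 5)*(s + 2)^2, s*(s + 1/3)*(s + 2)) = s + 2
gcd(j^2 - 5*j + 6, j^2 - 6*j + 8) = j - 2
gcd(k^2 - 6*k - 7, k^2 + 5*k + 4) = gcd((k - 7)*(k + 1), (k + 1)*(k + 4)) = k + 1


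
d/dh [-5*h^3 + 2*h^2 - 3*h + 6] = -15*h^2 + 4*h - 3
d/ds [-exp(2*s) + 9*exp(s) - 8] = (9 - 2*exp(s))*exp(s)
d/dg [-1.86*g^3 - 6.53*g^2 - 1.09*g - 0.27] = -5.58*g^2 - 13.06*g - 1.09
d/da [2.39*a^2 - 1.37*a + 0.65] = 4.78*a - 1.37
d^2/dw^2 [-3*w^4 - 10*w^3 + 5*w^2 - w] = -36*w^2 - 60*w + 10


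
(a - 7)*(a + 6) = a^2 - a - 42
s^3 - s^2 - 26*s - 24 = (s - 6)*(s + 1)*(s + 4)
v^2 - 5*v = v*(v - 5)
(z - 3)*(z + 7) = z^2 + 4*z - 21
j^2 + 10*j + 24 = (j + 4)*(j + 6)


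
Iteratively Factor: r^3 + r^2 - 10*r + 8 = (r - 2)*(r^2 + 3*r - 4) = (r - 2)*(r + 4)*(r - 1)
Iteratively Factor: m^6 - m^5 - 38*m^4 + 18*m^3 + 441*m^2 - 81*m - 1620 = (m - 3)*(m^5 + 2*m^4 - 32*m^3 - 78*m^2 + 207*m + 540) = (m - 3)*(m + 4)*(m^4 - 2*m^3 - 24*m^2 + 18*m + 135) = (m - 3)*(m + 3)*(m + 4)*(m^3 - 5*m^2 - 9*m + 45) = (m - 3)^2*(m + 3)*(m + 4)*(m^2 - 2*m - 15) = (m - 3)^2*(m + 3)^2*(m + 4)*(m - 5)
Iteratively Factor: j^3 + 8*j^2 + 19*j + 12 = (j + 4)*(j^2 + 4*j + 3) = (j + 3)*(j + 4)*(j + 1)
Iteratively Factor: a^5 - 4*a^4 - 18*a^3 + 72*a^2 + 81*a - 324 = (a + 3)*(a^4 - 7*a^3 + 3*a^2 + 63*a - 108) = (a + 3)^2*(a^3 - 10*a^2 + 33*a - 36) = (a - 4)*(a + 3)^2*(a^2 - 6*a + 9) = (a - 4)*(a - 3)*(a + 3)^2*(a - 3)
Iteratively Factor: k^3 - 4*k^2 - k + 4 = (k + 1)*(k^2 - 5*k + 4) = (k - 4)*(k + 1)*(k - 1)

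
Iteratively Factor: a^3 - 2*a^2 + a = (a)*(a^2 - 2*a + 1) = a*(a - 1)*(a - 1)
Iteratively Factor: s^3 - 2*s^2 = (s)*(s^2 - 2*s) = s^2*(s - 2)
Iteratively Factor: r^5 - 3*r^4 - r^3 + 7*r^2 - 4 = (r + 1)*(r^4 - 4*r^3 + 3*r^2 + 4*r - 4) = (r - 1)*(r + 1)*(r^3 - 3*r^2 + 4) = (r - 1)*(r + 1)^2*(r^2 - 4*r + 4) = (r - 2)*(r - 1)*(r + 1)^2*(r - 2)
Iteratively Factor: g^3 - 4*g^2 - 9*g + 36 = (g + 3)*(g^2 - 7*g + 12) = (g - 4)*(g + 3)*(g - 3)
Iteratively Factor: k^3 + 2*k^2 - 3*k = (k - 1)*(k^2 + 3*k) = (k - 1)*(k + 3)*(k)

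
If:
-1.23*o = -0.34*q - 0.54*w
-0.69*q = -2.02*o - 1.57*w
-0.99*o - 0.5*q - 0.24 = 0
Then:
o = -0.09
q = -0.30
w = -0.02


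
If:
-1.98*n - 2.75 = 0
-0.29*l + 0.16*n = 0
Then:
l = -0.77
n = -1.39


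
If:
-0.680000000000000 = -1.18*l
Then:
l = 0.58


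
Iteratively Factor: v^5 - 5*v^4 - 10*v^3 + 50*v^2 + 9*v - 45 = (v - 5)*(v^4 - 10*v^2 + 9) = (v - 5)*(v - 1)*(v^3 + v^2 - 9*v - 9) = (v - 5)*(v - 3)*(v - 1)*(v^2 + 4*v + 3) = (v - 5)*(v - 3)*(v - 1)*(v + 3)*(v + 1)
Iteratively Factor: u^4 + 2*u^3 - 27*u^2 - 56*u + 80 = (u + 4)*(u^3 - 2*u^2 - 19*u + 20) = (u + 4)^2*(u^2 - 6*u + 5) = (u - 5)*(u + 4)^2*(u - 1)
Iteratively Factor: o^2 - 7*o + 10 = (o - 5)*(o - 2)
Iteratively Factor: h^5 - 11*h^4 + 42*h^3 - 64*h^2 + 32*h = (h - 4)*(h^4 - 7*h^3 + 14*h^2 - 8*h) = h*(h - 4)*(h^3 - 7*h^2 + 14*h - 8) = h*(h - 4)^2*(h^2 - 3*h + 2) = h*(h - 4)^2*(h - 2)*(h - 1)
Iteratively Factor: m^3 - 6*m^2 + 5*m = (m)*(m^2 - 6*m + 5) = m*(m - 5)*(m - 1)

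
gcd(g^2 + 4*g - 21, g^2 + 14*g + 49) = g + 7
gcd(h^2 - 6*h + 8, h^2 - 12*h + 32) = h - 4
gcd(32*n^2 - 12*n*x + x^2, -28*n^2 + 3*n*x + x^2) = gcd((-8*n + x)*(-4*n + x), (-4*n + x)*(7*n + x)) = -4*n + x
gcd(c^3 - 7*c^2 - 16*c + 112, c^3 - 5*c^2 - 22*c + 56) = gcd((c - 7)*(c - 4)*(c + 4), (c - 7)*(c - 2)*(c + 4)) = c^2 - 3*c - 28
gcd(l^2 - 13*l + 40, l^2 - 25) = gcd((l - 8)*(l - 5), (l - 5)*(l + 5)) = l - 5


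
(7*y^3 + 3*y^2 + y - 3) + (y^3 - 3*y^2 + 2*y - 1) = 8*y^3 + 3*y - 4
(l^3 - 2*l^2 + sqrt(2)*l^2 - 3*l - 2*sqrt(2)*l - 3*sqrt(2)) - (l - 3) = l^3 - 2*l^2 + sqrt(2)*l^2 - 4*l - 2*sqrt(2)*l - 3*sqrt(2) + 3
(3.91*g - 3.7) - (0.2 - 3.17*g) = 7.08*g - 3.9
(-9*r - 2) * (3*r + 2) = -27*r^2 - 24*r - 4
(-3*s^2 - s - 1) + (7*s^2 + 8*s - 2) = 4*s^2 + 7*s - 3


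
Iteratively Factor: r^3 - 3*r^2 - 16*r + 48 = (r - 4)*(r^2 + r - 12) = (r - 4)*(r - 3)*(r + 4)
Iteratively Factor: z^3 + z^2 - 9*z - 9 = (z + 3)*(z^2 - 2*z - 3) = (z + 1)*(z + 3)*(z - 3)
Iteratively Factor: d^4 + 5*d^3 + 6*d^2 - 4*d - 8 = (d + 2)*(d^3 + 3*d^2 - 4) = (d - 1)*(d + 2)*(d^2 + 4*d + 4) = (d - 1)*(d + 2)^2*(d + 2)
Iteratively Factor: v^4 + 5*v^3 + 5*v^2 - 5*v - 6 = (v + 3)*(v^3 + 2*v^2 - v - 2) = (v + 1)*(v + 3)*(v^2 + v - 2) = (v - 1)*(v + 1)*(v + 3)*(v + 2)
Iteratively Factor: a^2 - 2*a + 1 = (a - 1)*(a - 1)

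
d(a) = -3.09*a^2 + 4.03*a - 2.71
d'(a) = 4.03 - 6.18*a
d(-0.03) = -2.83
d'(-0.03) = 4.22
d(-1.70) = -18.49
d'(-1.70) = 14.54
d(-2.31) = -28.51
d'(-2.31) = 18.31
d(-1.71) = -18.64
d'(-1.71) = 14.60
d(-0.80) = -7.91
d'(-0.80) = 8.97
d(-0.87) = -8.55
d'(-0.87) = 9.41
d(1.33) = -2.82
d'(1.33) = -4.19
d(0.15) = -2.18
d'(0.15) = 3.10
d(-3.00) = -42.61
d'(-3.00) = 22.57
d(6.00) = -89.77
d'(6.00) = -33.05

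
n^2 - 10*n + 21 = (n - 7)*(n - 3)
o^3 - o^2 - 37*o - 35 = (o - 7)*(o + 1)*(o + 5)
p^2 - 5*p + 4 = (p - 4)*(p - 1)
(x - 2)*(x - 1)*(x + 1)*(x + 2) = x^4 - 5*x^2 + 4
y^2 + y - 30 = (y - 5)*(y + 6)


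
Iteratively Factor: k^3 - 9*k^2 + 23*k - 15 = (k - 1)*(k^2 - 8*k + 15) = (k - 5)*(k - 1)*(k - 3)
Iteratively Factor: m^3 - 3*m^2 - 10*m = (m)*(m^2 - 3*m - 10) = m*(m - 5)*(m + 2)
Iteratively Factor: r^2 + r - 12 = (r - 3)*(r + 4)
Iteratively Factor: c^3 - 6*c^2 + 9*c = (c - 3)*(c^2 - 3*c) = c*(c - 3)*(c - 3)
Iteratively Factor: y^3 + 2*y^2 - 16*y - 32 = (y + 2)*(y^2 - 16) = (y + 2)*(y + 4)*(y - 4)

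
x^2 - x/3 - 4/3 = (x - 4/3)*(x + 1)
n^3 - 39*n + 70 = (n - 5)*(n - 2)*(n + 7)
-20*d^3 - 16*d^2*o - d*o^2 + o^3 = (-5*d + o)*(2*d + o)^2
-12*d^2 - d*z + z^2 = (-4*d + z)*(3*d + z)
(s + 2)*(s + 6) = s^2 + 8*s + 12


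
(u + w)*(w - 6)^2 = u*w^2 - 12*u*w + 36*u + w^3 - 12*w^2 + 36*w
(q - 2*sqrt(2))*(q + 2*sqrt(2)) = q^2 - 8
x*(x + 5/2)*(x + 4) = x^3 + 13*x^2/2 + 10*x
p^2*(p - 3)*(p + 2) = p^4 - p^3 - 6*p^2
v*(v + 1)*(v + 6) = v^3 + 7*v^2 + 6*v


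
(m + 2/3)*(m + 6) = m^2 + 20*m/3 + 4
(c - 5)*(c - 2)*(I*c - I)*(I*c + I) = -c^4 + 7*c^3 - 9*c^2 - 7*c + 10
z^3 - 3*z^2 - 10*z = z*(z - 5)*(z + 2)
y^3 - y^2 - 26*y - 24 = (y - 6)*(y + 1)*(y + 4)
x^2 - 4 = (x - 2)*(x + 2)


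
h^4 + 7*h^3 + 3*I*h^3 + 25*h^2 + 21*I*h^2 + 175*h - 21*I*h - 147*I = (h + 7)*(h - 3*I)*(h - I)*(h + 7*I)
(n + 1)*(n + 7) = n^2 + 8*n + 7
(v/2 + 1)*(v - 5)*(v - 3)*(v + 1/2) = v^4/2 - 11*v^3/4 - 2*v^2 + 59*v/4 + 15/2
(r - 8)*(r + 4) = r^2 - 4*r - 32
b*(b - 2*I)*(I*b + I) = I*b^3 + 2*b^2 + I*b^2 + 2*b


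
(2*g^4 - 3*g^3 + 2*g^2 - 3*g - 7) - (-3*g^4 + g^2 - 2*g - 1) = 5*g^4 - 3*g^3 + g^2 - g - 6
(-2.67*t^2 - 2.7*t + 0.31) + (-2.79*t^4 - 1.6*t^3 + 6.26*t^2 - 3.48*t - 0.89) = -2.79*t^4 - 1.6*t^3 + 3.59*t^2 - 6.18*t - 0.58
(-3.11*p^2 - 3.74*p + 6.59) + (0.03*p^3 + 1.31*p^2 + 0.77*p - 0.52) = 0.03*p^3 - 1.8*p^2 - 2.97*p + 6.07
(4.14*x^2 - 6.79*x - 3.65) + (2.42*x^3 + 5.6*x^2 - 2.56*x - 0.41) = 2.42*x^3 + 9.74*x^2 - 9.35*x - 4.06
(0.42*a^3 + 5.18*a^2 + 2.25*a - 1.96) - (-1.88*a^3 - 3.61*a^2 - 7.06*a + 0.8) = 2.3*a^3 + 8.79*a^2 + 9.31*a - 2.76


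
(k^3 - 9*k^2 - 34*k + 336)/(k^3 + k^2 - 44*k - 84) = (k - 8)/(k + 2)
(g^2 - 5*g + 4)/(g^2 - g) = (g - 4)/g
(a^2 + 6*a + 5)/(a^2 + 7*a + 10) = (a + 1)/(a + 2)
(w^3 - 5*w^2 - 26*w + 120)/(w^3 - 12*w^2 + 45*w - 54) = (w^2 + w - 20)/(w^2 - 6*w + 9)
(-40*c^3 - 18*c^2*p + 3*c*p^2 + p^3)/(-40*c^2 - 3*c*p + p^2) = (-8*c^2 - 2*c*p + p^2)/(-8*c + p)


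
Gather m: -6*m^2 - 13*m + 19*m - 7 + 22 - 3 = -6*m^2 + 6*m + 12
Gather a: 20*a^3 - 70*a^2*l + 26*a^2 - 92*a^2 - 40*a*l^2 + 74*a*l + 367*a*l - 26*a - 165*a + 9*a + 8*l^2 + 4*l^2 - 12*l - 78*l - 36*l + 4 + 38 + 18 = 20*a^3 + a^2*(-70*l - 66) + a*(-40*l^2 + 441*l - 182) + 12*l^2 - 126*l + 60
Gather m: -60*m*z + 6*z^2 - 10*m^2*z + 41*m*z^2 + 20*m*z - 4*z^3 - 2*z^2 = -10*m^2*z + m*(41*z^2 - 40*z) - 4*z^3 + 4*z^2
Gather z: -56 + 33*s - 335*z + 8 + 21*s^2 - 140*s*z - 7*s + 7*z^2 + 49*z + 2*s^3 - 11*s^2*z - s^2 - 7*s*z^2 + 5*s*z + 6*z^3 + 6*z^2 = 2*s^3 + 20*s^2 + 26*s + 6*z^3 + z^2*(13 - 7*s) + z*(-11*s^2 - 135*s - 286) - 48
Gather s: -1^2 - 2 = -3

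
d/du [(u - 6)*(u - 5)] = 2*u - 11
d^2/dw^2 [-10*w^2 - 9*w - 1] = -20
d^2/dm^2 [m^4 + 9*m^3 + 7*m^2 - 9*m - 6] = 12*m^2 + 54*m + 14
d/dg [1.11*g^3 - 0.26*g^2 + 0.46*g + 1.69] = 3.33*g^2 - 0.52*g + 0.46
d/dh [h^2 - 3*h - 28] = 2*h - 3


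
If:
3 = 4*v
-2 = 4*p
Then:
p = -1/2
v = 3/4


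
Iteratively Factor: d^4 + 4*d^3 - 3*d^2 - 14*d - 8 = (d + 1)*(d^3 + 3*d^2 - 6*d - 8) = (d + 1)*(d + 4)*(d^2 - d - 2) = (d - 2)*(d + 1)*(d + 4)*(d + 1)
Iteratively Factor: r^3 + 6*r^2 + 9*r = (r + 3)*(r^2 + 3*r) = r*(r + 3)*(r + 3)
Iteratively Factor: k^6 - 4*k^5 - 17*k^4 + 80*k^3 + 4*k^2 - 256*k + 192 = (k - 2)*(k^5 - 2*k^4 - 21*k^3 + 38*k^2 + 80*k - 96) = (k - 2)*(k + 2)*(k^4 - 4*k^3 - 13*k^2 + 64*k - 48) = (k - 4)*(k - 2)*(k + 2)*(k^3 - 13*k + 12) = (k - 4)*(k - 3)*(k - 2)*(k + 2)*(k^2 + 3*k - 4) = (k - 4)*(k - 3)*(k - 2)*(k + 2)*(k + 4)*(k - 1)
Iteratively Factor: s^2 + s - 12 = (s + 4)*(s - 3)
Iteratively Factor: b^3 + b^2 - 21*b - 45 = (b + 3)*(b^2 - 2*b - 15) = (b + 3)^2*(b - 5)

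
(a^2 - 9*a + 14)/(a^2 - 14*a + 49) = (a - 2)/(a - 7)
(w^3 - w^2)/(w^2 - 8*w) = w*(w - 1)/(w - 8)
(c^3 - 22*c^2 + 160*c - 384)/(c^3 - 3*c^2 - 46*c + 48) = (c^2 - 14*c + 48)/(c^2 + 5*c - 6)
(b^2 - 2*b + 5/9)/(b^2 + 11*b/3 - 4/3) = (b - 5/3)/(b + 4)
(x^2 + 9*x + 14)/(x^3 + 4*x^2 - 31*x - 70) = 1/(x - 5)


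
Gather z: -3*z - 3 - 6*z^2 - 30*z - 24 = -6*z^2 - 33*z - 27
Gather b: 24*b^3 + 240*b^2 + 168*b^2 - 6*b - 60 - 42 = 24*b^3 + 408*b^2 - 6*b - 102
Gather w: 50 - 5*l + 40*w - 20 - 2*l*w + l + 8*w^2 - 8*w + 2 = -4*l + 8*w^2 + w*(32 - 2*l) + 32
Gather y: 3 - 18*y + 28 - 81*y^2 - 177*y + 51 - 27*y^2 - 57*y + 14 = -108*y^2 - 252*y + 96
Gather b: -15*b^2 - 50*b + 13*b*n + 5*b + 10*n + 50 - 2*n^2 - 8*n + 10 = -15*b^2 + b*(13*n - 45) - 2*n^2 + 2*n + 60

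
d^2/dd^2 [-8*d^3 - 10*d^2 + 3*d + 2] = -48*d - 20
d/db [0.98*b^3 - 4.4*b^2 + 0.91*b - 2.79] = 2.94*b^2 - 8.8*b + 0.91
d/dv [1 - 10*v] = -10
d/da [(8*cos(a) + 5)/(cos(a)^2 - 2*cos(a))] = 2*(-5*sin(a)^3/cos(a)^2 - sin(a) + 5*tan(a))/(cos(a) - 2)^2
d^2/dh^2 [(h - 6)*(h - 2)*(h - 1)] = 6*h - 18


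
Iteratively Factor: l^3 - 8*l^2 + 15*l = (l)*(l^2 - 8*l + 15) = l*(l - 5)*(l - 3)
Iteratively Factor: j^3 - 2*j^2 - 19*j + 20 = (j - 1)*(j^2 - j - 20) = (j - 5)*(j - 1)*(j + 4)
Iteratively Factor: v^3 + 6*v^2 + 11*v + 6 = (v + 3)*(v^2 + 3*v + 2) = (v + 1)*(v + 3)*(v + 2)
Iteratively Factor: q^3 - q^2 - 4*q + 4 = (q - 2)*(q^2 + q - 2) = (q - 2)*(q - 1)*(q + 2)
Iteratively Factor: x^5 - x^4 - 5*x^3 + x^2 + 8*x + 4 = (x + 1)*(x^4 - 2*x^3 - 3*x^2 + 4*x + 4) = (x - 2)*(x + 1)*(x^3 - 3*x - 2) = (x - 2)*(x + 1)^2*(x^2 - x - 2) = (x - 2)^2*(x + 1)^2*(x + 1)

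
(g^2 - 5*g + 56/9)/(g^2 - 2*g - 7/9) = (3*g - 8)/(3*g + 1)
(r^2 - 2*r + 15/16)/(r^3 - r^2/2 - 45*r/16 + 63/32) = 2*(4*r - 5)/(8*r^2 + 2*r - 21)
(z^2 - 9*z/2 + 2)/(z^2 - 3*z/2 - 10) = (2*z - 1)/(2*z + 5)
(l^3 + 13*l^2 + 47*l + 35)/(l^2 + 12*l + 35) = l + 1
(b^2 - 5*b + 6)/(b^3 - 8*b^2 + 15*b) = (b - 2)/(b*(b - 5))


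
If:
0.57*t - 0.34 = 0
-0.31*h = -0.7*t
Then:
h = 1.35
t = 0.60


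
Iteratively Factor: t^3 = (t)*(t^2) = t^2*(t)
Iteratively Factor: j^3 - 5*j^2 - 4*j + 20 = (j + 2)*(j^2 - 7*j + 10) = (j - 2)*(j + 2)*(j - 5)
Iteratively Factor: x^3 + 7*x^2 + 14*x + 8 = (x + 1)*(x^2 + 6*x + 8) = (x + 1)*(x + 4)*(x + 2)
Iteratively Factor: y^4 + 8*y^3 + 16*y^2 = (y + 4)*(y^3 + 4*y^2) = y*(y + 4)*(y^2 + 4*y) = y*(y + 4)^2*(y)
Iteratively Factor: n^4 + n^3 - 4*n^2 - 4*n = (n)*(n^3 + n^2 - 4*n - 4) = n*(n + 2)*(n^2 - n - 2) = n*(n + 1)*(n + 2)*(n - 2)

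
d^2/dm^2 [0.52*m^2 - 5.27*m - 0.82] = 1.04000000000000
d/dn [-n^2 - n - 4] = -2*n - 1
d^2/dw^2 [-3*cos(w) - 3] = 3*cos(w)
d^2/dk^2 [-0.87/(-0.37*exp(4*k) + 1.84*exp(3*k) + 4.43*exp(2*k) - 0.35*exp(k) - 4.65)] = ((-5.1504*exp(3*k) + 14.4072*exp(2*k) + 15.4164*exp(k) - 0.3045)*(0.37*exp(4*k) - 1.84*exp(3*k) - 4.43*exp(2*k) + 0.35*exp(k) + 4.65) + 0.87*(1.48*exp(3*k) - 5.52*exp(2*k) - 8.86*exp(k) + 0.35)*(2.96*exp(3*k) - 11.04*exp(2*k) - 17.72*exp(k) + 0.7)*exp(k))*exp(k)/(0.37*exp(4*k) - 1.84*exp(3*k) - 4.43*exp(2*k) + 0.35*exp(k) + 4.65)^3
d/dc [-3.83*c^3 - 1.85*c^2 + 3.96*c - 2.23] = -11.49*c^2 - 3.7*c + 3.96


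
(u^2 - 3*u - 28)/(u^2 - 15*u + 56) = (u + 4)/(u - 8)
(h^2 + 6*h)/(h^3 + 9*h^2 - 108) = h/(h^2 + 3*h - 18)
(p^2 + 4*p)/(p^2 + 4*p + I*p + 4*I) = p/(p + I)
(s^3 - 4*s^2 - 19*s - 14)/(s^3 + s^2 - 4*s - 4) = (s - 7)/(s - 2)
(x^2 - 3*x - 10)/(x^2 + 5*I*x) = (x^2 - 3*x - 10)/(x*(x + 5*I))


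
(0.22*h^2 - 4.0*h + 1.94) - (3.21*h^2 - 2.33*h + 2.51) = -2.99*h^2 - 1.67*h - 0.57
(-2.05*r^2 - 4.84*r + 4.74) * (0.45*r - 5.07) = -0.9225*r^3 + 8.2155*r^2 + 26.6718*r - 24.0318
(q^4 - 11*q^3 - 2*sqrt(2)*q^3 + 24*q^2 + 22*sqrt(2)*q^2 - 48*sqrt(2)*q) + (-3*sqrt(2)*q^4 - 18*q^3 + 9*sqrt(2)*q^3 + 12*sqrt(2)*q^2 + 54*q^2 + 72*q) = -3*sqrt(2)*q^4 + q^4 - 29*q^3 + 7*sqrt(2)*q^3 + 34*sqrt(2)*q^2 + 78*q^2 - 48*sqrt(2)*q + 72*q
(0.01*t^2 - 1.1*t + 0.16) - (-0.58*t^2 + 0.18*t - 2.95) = 0.59*t^2 - 1.28*t + 3.11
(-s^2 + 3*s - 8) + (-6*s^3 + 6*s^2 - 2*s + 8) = -6*s^3 + 5*s^2 + s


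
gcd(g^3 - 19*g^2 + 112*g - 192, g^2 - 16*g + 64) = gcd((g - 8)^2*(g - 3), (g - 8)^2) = g^2 - 16*g + 64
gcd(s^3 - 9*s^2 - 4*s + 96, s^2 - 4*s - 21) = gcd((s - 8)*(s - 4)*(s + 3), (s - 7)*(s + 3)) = s + 3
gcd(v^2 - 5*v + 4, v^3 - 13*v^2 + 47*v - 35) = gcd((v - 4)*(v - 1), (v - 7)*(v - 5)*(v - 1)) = v - 1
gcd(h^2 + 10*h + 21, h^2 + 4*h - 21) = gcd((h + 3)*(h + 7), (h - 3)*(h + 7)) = h + 7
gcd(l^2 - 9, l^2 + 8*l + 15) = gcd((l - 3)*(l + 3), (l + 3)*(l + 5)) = l + 3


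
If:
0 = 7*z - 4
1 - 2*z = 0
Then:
No Solution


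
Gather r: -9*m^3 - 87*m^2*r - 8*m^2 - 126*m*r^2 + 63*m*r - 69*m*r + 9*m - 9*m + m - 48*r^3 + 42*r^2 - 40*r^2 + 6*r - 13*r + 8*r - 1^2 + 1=-9*m^3 - 8*m^2 + m - 48*r^3 + r^2*(2 - 126*m) + r*(-87*m^2 - 6*m + 1)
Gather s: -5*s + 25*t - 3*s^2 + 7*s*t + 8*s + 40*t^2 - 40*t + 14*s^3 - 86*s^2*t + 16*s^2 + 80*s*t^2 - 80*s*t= 14*s^3 + s^2*(13 - 86*t) + s*(80*t^2 - 73*t + 3) + 40*t^2 - 15*t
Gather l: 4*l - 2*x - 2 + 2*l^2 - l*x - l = 2*l^2 + l*(3 - x) - 2*x - 2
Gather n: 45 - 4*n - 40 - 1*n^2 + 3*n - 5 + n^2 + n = 0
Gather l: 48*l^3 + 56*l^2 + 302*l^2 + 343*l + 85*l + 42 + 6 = 48*l^3 + 358*l^2 + 428*l + 48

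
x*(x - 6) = x^2 - 6*x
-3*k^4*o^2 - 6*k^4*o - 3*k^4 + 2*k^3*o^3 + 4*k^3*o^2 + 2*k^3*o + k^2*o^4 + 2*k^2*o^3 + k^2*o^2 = (-k + o)*(3*k + o)*(k*o + k)^2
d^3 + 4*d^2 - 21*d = d*(d - 3)*(d + 7)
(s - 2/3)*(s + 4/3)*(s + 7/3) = s^3 + 3*s^2 + 2*s/3 - 56/27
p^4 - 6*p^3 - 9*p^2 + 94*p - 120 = (p - 5)*(p - 3)*(p - 2)*(p + 4)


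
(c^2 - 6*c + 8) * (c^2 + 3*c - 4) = c^4 - 3*c^3 - 14*c^2 + 48*c - 32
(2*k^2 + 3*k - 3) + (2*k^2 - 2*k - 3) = 4*k^2 + k - 6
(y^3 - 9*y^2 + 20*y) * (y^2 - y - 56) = y^5 - 10*y^4 - 27*y^3 + 484*y^2 - 1120*y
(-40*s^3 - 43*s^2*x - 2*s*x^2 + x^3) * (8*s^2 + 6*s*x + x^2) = -320*s^5 - 584*s^4*x - 314*s^3*x^2 - 47*s^2*x^3 + 4*s*x^4 + x^5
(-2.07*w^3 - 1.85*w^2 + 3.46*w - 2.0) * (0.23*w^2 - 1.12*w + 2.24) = -0.4761*w^5 + 1.8929*w^4 - 1.769*w^3 - 8.4792*w^2 + 9.9904*w - 4.48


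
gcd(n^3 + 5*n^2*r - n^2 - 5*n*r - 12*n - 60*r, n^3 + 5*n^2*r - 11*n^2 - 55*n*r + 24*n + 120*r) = n + 5*r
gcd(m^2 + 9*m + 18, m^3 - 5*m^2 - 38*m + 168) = m + 6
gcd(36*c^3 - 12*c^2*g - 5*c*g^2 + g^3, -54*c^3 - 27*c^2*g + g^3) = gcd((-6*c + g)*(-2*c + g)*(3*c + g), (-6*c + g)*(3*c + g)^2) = 18*c^2 + 3*c*g - g^2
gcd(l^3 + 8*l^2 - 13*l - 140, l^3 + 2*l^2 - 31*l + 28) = l^2 + 3*l - 28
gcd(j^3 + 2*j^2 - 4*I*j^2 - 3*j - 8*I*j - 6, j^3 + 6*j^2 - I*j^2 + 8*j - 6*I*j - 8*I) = j^2 + j*(2 - I) - 2*I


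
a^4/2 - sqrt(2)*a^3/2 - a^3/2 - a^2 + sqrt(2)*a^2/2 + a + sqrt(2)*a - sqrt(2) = (a/2 + sqrt(2)/2)*(a - 1)*(a - sqrt(2))^2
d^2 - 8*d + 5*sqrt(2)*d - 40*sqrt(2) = (d - 8)*(d + 5*sqrt(2))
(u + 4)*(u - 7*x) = u^2 - 7*u*x + 4*u - 28*x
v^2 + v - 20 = (v - 4)*(v + 5)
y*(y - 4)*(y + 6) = y^3 + 2*y^2 - 24*y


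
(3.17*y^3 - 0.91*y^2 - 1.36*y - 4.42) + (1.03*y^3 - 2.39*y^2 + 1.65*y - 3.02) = 4.2*y^3 - 3.3*y^2 + 0.29*y - 7.44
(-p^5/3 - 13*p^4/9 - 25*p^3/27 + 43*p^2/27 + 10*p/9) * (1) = -p^5/3 - 13*p^4/9 - 25*p^3/27 + 43*p^2/27 + 10*p/9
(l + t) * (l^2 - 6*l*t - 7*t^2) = l^3 - 5*l^2*t - 13*l*t^2 - 7*t^3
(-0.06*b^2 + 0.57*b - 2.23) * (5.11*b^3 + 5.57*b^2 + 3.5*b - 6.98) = -0.3066*b^5 + 2.5785*b^4 - 8.4304*b^3 - 10.0073*b^2 - 11.7836*b + 15.5654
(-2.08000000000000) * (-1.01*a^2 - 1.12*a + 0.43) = 2.1008*a^2 + 2.3296*a - 0.8944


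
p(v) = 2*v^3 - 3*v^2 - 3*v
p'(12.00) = 789.00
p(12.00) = 2988.00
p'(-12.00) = 933.00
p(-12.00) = -3852.00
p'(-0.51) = 1.62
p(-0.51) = 0.48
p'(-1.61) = 22.21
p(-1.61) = -11.29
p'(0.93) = -3.39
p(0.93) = -3.78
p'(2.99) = 32.70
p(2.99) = 17.67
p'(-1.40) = 17.16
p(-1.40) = -7.17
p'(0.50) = -4.50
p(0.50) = -2.00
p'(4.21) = 78.08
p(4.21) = 83.43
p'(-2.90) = 64.86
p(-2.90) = -65.31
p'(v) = 6*v^2 - 6*v - 3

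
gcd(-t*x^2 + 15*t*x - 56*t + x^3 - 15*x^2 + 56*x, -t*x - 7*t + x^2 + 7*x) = -t + x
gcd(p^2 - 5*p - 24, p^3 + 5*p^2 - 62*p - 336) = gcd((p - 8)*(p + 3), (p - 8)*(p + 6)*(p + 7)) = p - 8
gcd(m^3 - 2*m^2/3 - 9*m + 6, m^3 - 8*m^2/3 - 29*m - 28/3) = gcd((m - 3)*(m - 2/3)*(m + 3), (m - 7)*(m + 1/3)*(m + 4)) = 1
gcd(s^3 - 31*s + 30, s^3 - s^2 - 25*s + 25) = s^2 - 6*s + 5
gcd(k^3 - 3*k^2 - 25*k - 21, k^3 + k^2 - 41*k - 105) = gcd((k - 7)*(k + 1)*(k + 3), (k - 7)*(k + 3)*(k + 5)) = k^2 - 4*k - 21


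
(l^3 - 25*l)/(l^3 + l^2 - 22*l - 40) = l*(l + 5)/(l^2 + 6*l + 8)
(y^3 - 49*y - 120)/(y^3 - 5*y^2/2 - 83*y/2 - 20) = 2*(y + 3)/(2*y + 1)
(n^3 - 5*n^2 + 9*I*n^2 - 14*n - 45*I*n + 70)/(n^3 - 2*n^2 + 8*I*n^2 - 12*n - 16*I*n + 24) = (n^2 + n*(-5 + 7*I) - 35*I)/(n^2 + n*(-2 + 6*I) - 12*I)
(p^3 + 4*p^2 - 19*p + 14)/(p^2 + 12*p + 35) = (p^2 - 3*p + 2)/(p + 5)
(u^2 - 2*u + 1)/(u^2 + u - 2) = (u - 1)/(u + 2)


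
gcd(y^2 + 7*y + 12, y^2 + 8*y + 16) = y + 4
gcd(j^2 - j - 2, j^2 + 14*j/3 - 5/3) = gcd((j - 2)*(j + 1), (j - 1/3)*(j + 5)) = 1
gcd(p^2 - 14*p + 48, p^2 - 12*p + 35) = 1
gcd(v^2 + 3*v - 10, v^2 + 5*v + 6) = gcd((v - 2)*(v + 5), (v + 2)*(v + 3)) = 1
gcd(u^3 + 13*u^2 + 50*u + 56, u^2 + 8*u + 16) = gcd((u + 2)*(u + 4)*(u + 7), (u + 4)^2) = u + 4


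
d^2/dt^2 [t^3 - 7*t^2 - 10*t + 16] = 6*t - 14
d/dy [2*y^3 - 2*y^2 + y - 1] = 6*y^2 - 4*y + 1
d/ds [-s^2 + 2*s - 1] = 2 - 2*s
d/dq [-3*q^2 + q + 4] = 1 - 6*q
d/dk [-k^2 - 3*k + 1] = -2*k - 3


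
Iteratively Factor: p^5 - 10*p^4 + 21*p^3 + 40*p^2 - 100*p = (p + 2)*(p^4 - 12*p^3 + 45*p^2 - 50*p) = (p - 5)*(p + 2)*(p^3 - 7*p^2 + 10*p) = (p - 5)^2*(p + 2)*(p^2 - 2*p) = p*(p - 5)^2*(p + 2)*(p - 2)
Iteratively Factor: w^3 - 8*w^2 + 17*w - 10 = (w - 2)*(w^2 - 6*w + 5) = (w - 2)*(w - 1)*(w - 5)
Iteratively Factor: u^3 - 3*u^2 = (u)*(u^2 - 3*u) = u^2*(u - 3)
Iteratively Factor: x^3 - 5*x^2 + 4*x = (x - 1)*(x^2 - 4*x) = x*(x - 1)*(x - 4)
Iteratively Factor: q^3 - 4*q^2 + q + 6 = (q - 3)*(q^2 - q - 2) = (q - 3)*(q - 2)*(q + 1)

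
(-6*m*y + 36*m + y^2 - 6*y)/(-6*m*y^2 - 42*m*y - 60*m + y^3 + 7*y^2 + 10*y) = (y - 6)/(y^2 + 7*y + 10)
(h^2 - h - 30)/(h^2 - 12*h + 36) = (h + 5)/(h - 6)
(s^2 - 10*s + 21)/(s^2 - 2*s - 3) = (s - 7)/(s + 1)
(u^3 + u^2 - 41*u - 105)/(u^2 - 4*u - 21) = u + 5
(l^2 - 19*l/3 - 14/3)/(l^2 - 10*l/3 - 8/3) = (l - 7)/(l - 4)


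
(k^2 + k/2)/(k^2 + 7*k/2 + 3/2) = k/(k + 3)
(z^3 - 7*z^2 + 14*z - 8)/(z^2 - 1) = (z^2 - 6*z + 8)/(z + 1)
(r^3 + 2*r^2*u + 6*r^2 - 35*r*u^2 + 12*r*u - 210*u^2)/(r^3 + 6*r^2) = 1 + 2*u/r - 35*u^2/r^2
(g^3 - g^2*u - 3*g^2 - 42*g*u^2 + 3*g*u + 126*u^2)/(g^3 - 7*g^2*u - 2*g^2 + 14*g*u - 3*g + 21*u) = (g + 6*u)/(g + 1)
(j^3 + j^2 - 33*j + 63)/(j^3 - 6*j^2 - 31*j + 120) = (j^2 + 4*j - 21)/(j^2 - 3*j - 40)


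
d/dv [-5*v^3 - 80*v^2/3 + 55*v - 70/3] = -15*v^2 - 160*v/3 + 55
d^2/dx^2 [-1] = 0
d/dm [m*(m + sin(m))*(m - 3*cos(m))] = m*(m + sin(m))*(3*sin(m) + 1) + m*(m - 3*cos(m))*(cos(m) + 1) + (m + sin(m))*(m - 3*cos(m))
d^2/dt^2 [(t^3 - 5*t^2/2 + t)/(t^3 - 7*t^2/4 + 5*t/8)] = -96/(64*t^3 - 240*t^2 + 300*t - 125)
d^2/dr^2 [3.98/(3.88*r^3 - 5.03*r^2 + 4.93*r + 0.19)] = ((40.0388 - 92.6544*r)*(3.88*r^3 - 5.03*r^2 + 4.93*r + 0.19) + 3.98*(11.64*r^2 - 10.06*r + 4.93)*(23.28*r^2 - 20.12*r + 9.86))/(3.88*r^3 - 5.03*r^2 + 4.93*r + 0.19)^3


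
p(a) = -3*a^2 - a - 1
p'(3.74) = -23.44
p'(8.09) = -49.54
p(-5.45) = -84.66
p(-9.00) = -235.00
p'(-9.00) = 53.00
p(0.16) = -1.24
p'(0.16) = -1.96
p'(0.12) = -1.72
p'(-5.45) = 31.70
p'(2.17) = -14.02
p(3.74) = -46.70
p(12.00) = -445.00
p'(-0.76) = 3.56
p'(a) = -6*a - 1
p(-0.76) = -1.97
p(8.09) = -205.43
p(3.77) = -47.41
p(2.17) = -17.30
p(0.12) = -1.16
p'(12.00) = -73.00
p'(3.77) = -23.62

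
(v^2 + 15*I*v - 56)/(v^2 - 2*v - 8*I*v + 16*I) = (v^2 + 15*I*v - 56)/(v^2 - 2*v - 8*I*v + 16*I)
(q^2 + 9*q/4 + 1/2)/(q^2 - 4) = (q + 1/4)/(q - 2)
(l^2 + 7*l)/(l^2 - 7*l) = (l + 7)/(l - 7)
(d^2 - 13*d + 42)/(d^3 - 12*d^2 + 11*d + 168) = (d - 6)/(d^2 - 5*d - 24)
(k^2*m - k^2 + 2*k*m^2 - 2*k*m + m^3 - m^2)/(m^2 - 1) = (k^2 + 2*k*m + m^2)/(m + 1)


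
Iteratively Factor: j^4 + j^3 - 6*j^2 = (j)*(j^3 + j^2 - 6*j) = j*(j + 3)*(j^2 - 2*j) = j*(j - 2)*(j + 3)*(j)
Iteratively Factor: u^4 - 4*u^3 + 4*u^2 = (u)*(u^3 - 4*u^2 + 4*u) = u*(u - 2)*(u^2 - 2*u) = u^2*(u - 2)*(u - 2)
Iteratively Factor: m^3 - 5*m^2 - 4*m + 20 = (m - 5)*(m^2 - 4) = (m - 5)*(m - 2)*(m + 2)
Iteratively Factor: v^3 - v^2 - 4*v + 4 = (v - 2)*(v^2 + v - 2) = (v - 2)*(v + 2)*(v - 1)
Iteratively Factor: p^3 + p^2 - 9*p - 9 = (p - 3)*(p^2 + 4*p + 3) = (p - 3)*(p + 3)*(p + 1)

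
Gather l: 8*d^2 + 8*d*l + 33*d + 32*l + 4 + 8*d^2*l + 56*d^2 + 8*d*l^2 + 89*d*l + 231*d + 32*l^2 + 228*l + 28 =64*d^2 + 264*d + l^2*(8*d + 32) + l*(8*d^2 + 97*d + 260) + 32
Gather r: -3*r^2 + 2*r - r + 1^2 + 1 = -3*r^2 + r + 2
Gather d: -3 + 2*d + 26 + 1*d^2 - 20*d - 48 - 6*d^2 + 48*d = -5*d^2 + 30*d - 25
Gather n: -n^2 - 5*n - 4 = -n^2 - 5*n - 4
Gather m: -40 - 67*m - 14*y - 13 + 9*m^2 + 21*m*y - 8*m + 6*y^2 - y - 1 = 9*m^2 + m*(21*y - 75) + 6*y^2 - 15*y - 54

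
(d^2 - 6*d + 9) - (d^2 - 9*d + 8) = 3*d + 1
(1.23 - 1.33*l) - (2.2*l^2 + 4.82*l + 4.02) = -2.2*l^2 - 6.15*l - 2.79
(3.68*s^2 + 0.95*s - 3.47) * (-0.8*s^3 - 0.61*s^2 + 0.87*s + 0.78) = -2.944*s^5 - 3.0048*s^4 + 5.3981*s^3 + 5.8136*s^2 - 2.2779*s - 2.7066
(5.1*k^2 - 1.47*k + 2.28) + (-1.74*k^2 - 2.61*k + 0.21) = 3.36*k^2 - 4.08*k + 2.49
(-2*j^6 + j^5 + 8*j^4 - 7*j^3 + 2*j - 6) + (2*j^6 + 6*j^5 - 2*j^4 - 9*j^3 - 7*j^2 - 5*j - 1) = 7*j^5 + 6*j^4 - 16*j^3 - 7*j^2 - 3*j - 7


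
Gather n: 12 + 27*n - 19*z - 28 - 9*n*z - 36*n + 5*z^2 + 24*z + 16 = n*(-9*z - 9) + 5*z^2 + 5*z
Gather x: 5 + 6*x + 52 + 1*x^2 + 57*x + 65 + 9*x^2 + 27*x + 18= 10*x^2 + 90*x + 140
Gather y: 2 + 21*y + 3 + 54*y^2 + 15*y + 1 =54*y^2 + 36*y + 6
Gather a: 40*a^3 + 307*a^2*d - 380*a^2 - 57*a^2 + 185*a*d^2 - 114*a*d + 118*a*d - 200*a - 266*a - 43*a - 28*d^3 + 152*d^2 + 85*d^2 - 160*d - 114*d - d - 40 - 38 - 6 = 40*a^3 + a^2*(307*d - 437) + a*(185*d^2 + 4*d - 509) - 28*d^3 + 237*d^2 - 275*d - 84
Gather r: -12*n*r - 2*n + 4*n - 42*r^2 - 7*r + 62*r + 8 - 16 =2*n - 42*r^2 + r*(55 - 12*n) - 8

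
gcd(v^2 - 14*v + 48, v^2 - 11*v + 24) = v - 8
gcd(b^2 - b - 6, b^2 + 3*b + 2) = b + 2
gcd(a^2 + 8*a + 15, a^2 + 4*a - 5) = a + 5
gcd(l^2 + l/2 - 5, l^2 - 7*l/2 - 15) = l + 5/2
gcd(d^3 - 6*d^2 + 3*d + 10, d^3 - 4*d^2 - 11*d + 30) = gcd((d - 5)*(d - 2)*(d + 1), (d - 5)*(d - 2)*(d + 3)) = d^2 - 7*d + 10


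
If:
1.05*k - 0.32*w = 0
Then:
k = 0.304761904761905*w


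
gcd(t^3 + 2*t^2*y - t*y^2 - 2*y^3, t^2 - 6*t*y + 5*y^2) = -t + y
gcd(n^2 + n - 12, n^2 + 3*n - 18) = n - 3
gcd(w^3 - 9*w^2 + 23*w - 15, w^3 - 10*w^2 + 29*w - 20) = w^2 - 6*w + 5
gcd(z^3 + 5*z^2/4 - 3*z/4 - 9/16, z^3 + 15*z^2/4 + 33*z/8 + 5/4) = z + 1/2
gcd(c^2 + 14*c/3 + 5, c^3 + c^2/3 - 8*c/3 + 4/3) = 1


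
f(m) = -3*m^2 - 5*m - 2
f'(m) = -6*m - 5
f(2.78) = -39.09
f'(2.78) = -21.68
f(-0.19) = -1.16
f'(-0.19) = -3.86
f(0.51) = -5.33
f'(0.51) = -8.06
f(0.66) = -6.61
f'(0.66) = -8.96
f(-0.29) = -0.80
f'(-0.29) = -3.26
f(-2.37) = -7.00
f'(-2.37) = 9.22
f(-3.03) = -14.39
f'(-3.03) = 13.18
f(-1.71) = -2.22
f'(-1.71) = 5.26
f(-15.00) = -602.00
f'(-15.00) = 85.00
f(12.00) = -494.00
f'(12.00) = -77.00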